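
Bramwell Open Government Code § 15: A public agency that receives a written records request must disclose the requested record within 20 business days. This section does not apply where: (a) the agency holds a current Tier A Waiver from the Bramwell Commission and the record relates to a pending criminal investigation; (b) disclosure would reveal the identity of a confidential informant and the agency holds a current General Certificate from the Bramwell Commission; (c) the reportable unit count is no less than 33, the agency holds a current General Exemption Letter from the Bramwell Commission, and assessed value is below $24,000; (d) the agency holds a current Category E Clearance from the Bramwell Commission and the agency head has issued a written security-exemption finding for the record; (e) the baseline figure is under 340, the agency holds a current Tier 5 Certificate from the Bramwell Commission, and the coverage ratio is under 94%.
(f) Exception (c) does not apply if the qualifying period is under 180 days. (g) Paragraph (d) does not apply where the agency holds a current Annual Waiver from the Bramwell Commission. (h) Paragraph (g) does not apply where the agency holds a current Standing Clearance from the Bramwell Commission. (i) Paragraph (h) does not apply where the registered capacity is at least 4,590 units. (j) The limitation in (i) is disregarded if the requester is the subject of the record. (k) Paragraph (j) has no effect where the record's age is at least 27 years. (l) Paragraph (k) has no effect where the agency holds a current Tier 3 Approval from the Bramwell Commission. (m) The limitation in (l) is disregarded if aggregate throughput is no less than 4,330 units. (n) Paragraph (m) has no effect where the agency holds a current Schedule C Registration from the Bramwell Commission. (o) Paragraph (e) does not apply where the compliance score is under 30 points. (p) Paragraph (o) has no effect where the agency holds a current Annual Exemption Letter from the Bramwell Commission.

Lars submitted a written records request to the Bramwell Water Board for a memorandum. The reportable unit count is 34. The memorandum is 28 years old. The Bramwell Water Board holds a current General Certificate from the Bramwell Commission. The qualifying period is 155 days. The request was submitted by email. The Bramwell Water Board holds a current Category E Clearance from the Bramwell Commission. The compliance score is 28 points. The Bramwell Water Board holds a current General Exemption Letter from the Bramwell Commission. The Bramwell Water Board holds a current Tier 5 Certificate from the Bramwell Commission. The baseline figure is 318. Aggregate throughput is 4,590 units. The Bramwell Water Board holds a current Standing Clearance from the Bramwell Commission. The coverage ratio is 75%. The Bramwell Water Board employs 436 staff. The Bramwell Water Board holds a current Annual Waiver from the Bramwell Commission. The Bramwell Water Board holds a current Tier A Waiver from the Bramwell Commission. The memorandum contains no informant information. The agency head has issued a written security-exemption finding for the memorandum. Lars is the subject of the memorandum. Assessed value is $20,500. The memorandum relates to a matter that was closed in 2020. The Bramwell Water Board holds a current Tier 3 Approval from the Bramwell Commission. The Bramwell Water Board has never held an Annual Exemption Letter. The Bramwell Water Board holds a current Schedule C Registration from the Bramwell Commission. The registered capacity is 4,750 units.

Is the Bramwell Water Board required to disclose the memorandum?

Exception (a) fails — the memorandum relates to a closed matter.
Exception (b) does not apply: the memorandum contains no informant information.
Exception (c)'s conditions are all satisfied: the reportable unit count is 34, meeting the 33 threshold; a current General Exemption Letter is held; assessed value is $20,500, below the $24,000 limit. But applying paragraph (f): (f) is triggered — the qualifying period is 155 days, under the 180 days limit. So (c) is unavailable.
Exception (d)'s conditions are all satisfied: a current Category E Clearance is held; a written security-exemption finding has been issued. As to paragraphs (g)–(n): (g) is engaged (a current Annual Waiver is held), but is overridden by (h): (h) operates against (g): a current Standing Clearance is held. (i) is triggered (the registered capacity is 4,750 units, meeting the 4,590 units threshold), but is set aside by (j): (j) applies — Lars is the subject of the memorandum. (k) would limit (j) — the record's age is 28 years, meeting the 27 years threshold — but (l) sets (k) aside: (l) is triggered — a current Tier 3 Approval is held. (m) is triggered (aggregate throughput is 4,590 units, meeting the 4,330 units threshold), but is displaced by (n): (n) operates against (m): a current Schedule C Registration is held. So (d) applies.
All of (e)'s requirements are met (the baseline figure is 318, under the 340 limit; a current Tier 5 Certificate is held; the coverage ratio is 75%, under the 94% limit). However, paragraphs (o)–(p) must be considered: (o) operates against (e): the compliance score is 28 points, under the 30 points limit. (p), which would lift (o), is inapplicable — the Annual Exemption Letter is not current. Exception (e) does not apply.

No — exception (d) applies; the Bramwell Water Board is not required to disclose the memorandum.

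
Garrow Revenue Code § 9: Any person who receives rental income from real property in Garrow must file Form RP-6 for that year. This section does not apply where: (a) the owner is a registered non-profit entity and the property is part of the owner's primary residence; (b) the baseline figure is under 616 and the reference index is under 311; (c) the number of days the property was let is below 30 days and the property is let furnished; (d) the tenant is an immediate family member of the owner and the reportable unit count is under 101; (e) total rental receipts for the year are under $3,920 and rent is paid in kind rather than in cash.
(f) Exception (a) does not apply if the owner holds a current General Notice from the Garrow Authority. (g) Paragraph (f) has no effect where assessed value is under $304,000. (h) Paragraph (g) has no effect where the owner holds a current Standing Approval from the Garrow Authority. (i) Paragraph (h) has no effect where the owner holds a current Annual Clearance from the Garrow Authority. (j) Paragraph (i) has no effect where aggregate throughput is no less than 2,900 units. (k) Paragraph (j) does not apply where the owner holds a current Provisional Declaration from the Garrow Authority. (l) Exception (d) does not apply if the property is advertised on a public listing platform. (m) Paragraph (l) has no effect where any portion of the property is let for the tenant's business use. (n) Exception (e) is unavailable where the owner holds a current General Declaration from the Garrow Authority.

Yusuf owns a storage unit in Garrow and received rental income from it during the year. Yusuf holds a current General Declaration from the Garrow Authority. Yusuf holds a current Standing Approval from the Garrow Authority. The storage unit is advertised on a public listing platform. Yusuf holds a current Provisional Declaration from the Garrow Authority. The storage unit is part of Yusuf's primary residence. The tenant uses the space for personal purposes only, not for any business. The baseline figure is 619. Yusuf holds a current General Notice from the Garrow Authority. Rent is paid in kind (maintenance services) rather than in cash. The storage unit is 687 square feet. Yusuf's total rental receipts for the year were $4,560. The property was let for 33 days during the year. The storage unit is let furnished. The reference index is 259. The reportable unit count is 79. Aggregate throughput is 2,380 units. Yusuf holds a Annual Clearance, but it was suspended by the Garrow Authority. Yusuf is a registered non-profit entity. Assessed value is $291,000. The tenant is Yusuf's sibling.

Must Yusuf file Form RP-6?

Yes — Yusuf must file Form RP-6.

Exception (a) is satisfied on its face — Yusuf is a registered non-profit; the storage unit is part of the primary residence. Turning to paragraphs (f)–(k): (f) is triggered — a current General Notice is held. (g) would limit (f) — assessed value is $291,000, under the $304,000 limit — but (h) sets (g) aside: (h) applies — a current Standing Approval is held. (i) is not engaged (there is no Annual Clearance in force), so (h) stands. So (a) is unavailable.
Exception (b) requires that the baseline figure is under 616; but the baseline figure is 619, not under 616, so (b) is unavailable.
Exception (c) requires that the number of days the property was let is below 30 days; but the number of days the property was let is 33 days, not below 30 days, so (c) is unavailable.
Exception (d) is satisfied on its face — the tenant is an immediate family member; the reportable unit count is 79, under the 101 limit. But applying paragraphs (l)–(m): (l) operates against (d): the property is publicly advertised. (m) is inapplicable (the space is used for personal purposes only), so (l) stands. Exception (d) does not apply.
Exception (e) does not apply: total rental receipts for the year are $4,560, not under $3,920.
No exception applies. The general rule governs.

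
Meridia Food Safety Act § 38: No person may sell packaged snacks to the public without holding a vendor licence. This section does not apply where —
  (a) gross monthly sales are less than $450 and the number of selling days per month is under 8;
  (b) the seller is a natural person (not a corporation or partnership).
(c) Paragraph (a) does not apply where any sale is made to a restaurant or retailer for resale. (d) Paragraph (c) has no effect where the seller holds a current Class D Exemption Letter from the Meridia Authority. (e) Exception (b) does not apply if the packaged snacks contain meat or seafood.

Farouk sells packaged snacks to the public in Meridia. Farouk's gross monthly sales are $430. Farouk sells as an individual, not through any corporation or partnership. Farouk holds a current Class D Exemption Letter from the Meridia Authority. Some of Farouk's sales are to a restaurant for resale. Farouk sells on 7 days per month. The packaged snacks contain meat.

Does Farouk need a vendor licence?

All of (a)'s requirements are met (gross monthly sales are $430, less than the $450 limit; the number of selling days per month is 7, under the 8 limit). Considering the limiting provisions: (c) is triggered (some sales are to a restaurant for resale), but is set aside by (d): (d) applies — a current Class D Exemption Letter is held. So (a) applies.
All of (b)'s requirements are met (the seller is a natural person). But applying paragraph (e): (e) operates against (b): the packaged snacks contain meat. Exception (b) does not apply.

No — exception (a) applies; Farouk is not required to hold a vendor licence.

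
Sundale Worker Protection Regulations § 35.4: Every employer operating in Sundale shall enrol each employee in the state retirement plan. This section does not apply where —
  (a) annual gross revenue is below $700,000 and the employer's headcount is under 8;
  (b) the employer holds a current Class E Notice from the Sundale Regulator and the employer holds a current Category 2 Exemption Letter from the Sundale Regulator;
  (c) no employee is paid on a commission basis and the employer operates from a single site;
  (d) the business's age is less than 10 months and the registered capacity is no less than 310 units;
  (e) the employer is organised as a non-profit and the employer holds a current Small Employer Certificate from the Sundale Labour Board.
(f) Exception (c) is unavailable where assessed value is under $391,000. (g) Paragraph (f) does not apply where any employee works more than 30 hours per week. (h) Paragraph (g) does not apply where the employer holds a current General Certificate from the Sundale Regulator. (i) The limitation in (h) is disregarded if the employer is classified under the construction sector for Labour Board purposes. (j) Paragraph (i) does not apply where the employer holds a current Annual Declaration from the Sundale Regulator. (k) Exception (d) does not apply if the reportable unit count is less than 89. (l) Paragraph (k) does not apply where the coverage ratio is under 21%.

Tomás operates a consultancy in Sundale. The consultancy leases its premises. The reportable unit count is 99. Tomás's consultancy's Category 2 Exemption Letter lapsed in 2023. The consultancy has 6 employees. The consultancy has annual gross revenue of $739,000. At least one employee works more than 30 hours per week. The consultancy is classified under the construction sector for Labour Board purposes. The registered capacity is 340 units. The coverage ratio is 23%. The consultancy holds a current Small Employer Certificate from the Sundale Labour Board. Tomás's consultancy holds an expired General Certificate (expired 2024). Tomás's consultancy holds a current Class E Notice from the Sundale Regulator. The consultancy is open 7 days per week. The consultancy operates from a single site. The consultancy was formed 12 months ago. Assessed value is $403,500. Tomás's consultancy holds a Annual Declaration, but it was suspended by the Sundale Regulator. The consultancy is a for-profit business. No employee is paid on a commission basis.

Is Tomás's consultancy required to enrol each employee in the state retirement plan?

Exception (a) requires that annual gross revenue is below $700,000; but annual gross revenue is $739,000, not below $700,000, so (a) is unavailable.
Exception (b) fails — there is no Category 2 Exemption Letter in force.
Exception (c): no employee is paid on commission; the employer operates from a single site — every condition holds. Applying paragraphs (f)–(j): (f) is not triggered — assessed value is $403,500, not under $391,000. (c) remains available.
Exception (d) fails — the business's age is 12 months, not less than 10 months.
Exception (e) does not apply: the employer is for-profit.

No — exception (c) applies; Tomás's consultancy is not required to enrol each employee in the state retirement plan.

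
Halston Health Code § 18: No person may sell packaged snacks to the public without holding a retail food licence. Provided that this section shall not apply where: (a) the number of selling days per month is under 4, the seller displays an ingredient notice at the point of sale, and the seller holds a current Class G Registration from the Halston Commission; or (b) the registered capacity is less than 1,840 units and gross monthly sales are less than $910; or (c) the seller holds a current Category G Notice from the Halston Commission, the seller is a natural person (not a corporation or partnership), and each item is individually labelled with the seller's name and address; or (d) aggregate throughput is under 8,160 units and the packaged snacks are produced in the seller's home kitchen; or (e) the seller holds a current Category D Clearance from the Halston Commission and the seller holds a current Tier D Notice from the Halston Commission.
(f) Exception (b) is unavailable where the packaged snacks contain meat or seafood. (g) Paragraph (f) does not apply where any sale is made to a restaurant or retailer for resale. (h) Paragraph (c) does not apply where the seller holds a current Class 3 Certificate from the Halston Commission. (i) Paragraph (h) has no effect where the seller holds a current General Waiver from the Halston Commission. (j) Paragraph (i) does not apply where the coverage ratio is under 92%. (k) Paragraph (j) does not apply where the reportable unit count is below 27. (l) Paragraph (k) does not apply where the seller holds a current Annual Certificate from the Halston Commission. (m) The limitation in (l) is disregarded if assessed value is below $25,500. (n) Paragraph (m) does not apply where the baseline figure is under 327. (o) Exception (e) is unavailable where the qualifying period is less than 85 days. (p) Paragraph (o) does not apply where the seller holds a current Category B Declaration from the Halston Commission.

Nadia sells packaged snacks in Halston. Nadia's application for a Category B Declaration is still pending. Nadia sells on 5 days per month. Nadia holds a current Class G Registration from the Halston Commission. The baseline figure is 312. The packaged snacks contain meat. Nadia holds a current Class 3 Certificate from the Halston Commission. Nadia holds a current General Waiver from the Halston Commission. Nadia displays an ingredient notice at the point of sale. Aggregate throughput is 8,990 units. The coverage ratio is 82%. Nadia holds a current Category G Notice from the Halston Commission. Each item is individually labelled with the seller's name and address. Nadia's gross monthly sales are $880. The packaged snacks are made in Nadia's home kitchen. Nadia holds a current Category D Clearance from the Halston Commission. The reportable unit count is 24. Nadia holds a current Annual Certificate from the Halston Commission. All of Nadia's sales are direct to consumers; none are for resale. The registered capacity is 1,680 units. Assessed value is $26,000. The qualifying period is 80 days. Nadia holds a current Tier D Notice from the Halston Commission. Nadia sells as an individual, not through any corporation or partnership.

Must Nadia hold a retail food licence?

Exception (a) requires that the number of selling days per month is under 4; but the number of selling days per month is 5, not under 4, so (a) is unavailable.
Exception (b): the registered capacity is 1,680 units, less than the 1,840 units limit; gross monthly sales are $880, less than the $910 limit — every condition holds. Turning to paragraphs (f)–(g): (f) operates against (b): the packaged snacks contain meat. (g) is not triggered (no sales are for resale), so (f) stands. So (b) is unavailable.
All of (c)'s requirements are met (a current Category G Notice is held; the seller is a natural person; items are individually labelled). However, paragraphs (h)–(n) must be considered: (h) operates against (c): a current Class 3 Certificate is held. (i) would limit (h) — a current General Waiver is held — but (j) sets (i) aside: (j) operates against (i): the coverage ratio is 82%, under the 92% limit. (k) would limit (j) — the reportable unit count is 24, below the 27 limit — but (l) sets (k) aside: (l) applies — a current Annual Certificate is held. (m), which would lift (l), does not operate here — assessed value is $26,000, not below $25,500. Exception (c) does not apply.
Exception (d) fails — aggregate throughput is 8,990 units, not under 8,160 units.
All of (e)'s requirements are met (a current Category D Clearance is held; a current Tier D Notice is held). Turning to paragraphs (o)–(p): (o) operates — the qualifying period is 80 days, less than the 85 days limit. (p) is inapplicable (no current Category B Declaration is held), so (o) stands. So (e) is unavailable.
No exception is made out. Nadia falls within the general rule.

Yes — Nadia must hold a retail food licence.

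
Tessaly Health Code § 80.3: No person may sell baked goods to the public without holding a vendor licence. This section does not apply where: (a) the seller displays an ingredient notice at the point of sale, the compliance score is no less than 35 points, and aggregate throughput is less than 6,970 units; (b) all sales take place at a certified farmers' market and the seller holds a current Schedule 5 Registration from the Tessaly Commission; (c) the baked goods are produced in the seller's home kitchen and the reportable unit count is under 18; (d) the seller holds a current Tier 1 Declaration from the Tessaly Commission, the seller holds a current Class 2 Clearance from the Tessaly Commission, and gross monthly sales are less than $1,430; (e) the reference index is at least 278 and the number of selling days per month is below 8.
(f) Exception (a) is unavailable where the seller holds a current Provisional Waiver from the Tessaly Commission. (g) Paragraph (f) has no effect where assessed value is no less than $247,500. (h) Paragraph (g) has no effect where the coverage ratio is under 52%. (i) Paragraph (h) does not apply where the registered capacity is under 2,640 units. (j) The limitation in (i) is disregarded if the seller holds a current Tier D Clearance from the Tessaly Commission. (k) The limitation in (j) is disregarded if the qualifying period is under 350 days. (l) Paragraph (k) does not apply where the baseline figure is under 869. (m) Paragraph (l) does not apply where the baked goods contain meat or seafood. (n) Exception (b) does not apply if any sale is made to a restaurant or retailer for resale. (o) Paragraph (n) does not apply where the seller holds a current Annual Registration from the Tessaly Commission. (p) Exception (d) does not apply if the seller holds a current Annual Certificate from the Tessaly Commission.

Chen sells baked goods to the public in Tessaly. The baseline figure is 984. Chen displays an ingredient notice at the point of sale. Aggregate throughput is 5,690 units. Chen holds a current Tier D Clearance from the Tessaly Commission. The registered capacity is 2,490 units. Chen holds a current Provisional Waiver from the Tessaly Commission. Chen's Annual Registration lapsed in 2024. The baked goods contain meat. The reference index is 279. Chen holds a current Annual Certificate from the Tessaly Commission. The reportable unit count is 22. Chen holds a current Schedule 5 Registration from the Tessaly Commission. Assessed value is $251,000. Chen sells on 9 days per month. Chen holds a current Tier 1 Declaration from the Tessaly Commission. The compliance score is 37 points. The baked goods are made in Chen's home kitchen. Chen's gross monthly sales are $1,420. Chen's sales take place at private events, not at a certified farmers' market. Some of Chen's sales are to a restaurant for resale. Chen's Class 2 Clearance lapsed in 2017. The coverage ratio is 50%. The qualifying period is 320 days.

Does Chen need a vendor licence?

Exception (a): an ingredient notice is displayed; the compliance score is 37 points, meeting the 35 points threshold; aggregate throughput is 5,690 units, less than the 6,970 units limit — every condition holds. As to paragraphs (f)–(m): (f) is engaged (a current Provisional Waiver is held), but is displaced by (g): (g) operates against (f): assessed value is $251,000, meeting the $247,500 threshold. (h) operates (the coverage ratio is 50%, under the 52% limit), but is displaced by (i): (i) operates against (h): the registered capacity is 2,490 units, under the 2,640 units limit. (j) would limit (i) — a current Tier D Clearance is held — but (k) sets (j) aside: (k) operates against (j): the qualifying period is 320 days, under the 350 days limit. (l), which would lift (k), does not operate here — the baseline figure is 984, not under 869. Exception (a) stands.
Exception (b) requires that all sales take place at a certified farmers' market; but sales are at private events, not a certified farmers' market, so (b) is unavailable.
Exception (c) requires that the reportable unit count is under 18; but the reportable unit count is 22, not under 18, so (c) is unavailable.
Exception (d) does not apply: there is no Class 2 Clearance in force.
Exception (e) requires that the number of selling days per month is below 8; but the number of selling days per month is 9, not below 8, so (e) is unavailable.

No — exception (a) applies; Chen is not required to hold a vendor licence.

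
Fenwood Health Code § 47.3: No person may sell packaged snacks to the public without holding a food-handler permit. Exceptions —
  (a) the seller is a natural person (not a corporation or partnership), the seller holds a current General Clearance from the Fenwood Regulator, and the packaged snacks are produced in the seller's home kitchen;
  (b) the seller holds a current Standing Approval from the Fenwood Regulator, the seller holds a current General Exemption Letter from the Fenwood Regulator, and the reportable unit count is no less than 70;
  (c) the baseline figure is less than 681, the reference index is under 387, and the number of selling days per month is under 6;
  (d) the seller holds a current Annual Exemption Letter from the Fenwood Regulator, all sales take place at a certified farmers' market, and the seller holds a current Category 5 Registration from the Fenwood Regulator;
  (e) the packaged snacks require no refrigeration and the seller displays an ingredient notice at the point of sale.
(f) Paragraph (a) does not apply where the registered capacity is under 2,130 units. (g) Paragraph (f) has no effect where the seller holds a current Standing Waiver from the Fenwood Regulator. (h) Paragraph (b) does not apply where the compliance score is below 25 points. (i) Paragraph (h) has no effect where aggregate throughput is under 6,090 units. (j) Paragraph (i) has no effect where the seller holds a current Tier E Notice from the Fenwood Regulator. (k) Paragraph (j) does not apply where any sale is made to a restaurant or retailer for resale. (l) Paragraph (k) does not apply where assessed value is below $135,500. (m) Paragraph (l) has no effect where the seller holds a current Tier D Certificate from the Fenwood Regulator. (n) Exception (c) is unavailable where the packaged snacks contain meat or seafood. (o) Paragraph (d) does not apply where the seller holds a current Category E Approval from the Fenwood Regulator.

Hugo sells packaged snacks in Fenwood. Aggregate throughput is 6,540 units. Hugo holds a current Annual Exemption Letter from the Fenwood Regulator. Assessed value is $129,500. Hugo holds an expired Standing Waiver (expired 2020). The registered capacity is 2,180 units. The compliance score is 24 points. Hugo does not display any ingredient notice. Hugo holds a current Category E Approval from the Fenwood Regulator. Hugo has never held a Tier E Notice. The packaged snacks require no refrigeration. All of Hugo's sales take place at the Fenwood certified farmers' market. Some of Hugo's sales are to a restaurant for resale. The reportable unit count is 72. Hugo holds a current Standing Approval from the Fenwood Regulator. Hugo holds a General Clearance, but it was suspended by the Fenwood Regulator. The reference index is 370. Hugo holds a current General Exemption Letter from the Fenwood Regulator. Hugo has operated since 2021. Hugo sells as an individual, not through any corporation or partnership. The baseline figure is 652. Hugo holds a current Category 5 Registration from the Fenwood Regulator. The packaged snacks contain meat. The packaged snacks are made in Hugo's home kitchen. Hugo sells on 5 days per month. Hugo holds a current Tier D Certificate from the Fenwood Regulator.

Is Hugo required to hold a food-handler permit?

Exception (a) does not apply: the General Clearance is not current.
Exception (b) is satisfied on its face — a current Standing Approval is held; a current General Exemption Letter is held; the reportable unit count is 72, meeting the 70 threshold. However, paragraphs (h)–(m) must be considered: (h) operates — the compliance score is 24 points, below the 25 points limit. (i), which would lift (h), does not operate here — aggregate throughput is 6,540 units, not under 6,090 units. (b) is therefore removed.
Exception (c) is satisfied on its face — the baseline figure is 652, less than the 681 limit; the reference index is 370, under the 387 limit; the number of selling days per month is 5, under the 6 limit. But applying paragraph (n): (n) is engaged — the packaged snacks contain meat. (c) is therefore removed.
Exception (d) is satisfied on its face — a current Annual Exemption Letter is held; all sales are at a certified farmers' market; a current Category 5 Registration is held. Turning to paragraph (o): (o) operates — a current Category E Approval is held. So (d) is unavailable.
Exception (e) does not apply: no ingredient notice is displayed.
No exception applies. The general rule governs.

Yes — Hugo must hold a food-handler permit.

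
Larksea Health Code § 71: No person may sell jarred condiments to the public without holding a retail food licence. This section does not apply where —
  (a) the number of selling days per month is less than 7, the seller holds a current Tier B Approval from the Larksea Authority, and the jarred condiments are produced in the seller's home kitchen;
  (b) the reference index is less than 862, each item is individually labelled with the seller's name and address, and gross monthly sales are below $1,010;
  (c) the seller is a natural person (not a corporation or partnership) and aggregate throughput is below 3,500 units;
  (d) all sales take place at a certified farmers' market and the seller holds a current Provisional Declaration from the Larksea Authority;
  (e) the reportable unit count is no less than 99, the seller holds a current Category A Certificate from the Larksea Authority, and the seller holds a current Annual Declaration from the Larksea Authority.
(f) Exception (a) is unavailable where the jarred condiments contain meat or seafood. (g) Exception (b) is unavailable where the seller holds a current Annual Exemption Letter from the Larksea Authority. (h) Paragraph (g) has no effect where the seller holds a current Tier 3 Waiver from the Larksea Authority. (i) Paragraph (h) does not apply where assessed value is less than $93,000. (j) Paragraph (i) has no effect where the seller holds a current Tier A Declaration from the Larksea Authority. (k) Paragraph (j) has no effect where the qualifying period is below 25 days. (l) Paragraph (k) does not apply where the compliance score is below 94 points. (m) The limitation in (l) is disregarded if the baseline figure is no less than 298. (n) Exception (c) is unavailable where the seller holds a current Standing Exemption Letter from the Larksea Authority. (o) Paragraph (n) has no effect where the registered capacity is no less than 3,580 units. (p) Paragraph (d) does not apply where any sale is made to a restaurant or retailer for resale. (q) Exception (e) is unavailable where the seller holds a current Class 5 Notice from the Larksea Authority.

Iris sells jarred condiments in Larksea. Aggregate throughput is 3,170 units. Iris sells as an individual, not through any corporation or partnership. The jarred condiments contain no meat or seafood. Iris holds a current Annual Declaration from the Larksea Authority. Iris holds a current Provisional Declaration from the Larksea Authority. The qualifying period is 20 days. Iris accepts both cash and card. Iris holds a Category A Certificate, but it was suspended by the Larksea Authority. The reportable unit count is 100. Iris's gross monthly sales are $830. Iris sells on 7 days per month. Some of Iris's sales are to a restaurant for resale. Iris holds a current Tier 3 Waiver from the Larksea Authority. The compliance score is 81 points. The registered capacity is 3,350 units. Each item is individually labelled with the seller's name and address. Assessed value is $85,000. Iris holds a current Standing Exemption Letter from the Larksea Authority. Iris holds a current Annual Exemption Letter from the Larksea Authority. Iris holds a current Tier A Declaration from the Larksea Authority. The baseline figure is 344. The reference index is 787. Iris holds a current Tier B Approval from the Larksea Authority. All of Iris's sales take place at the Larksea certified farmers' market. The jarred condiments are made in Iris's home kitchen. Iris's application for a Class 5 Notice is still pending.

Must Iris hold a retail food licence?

Yes — Iris must hold a retail food licence.

Exception (a) fails — the number of selling days per month is 7, not less than 7.
All of (b)'s requirements are met (the reference index is 787, less than the 862 limit; items are individually labelled; gross monthly sales are $830, below the $1,010 limit). But: (g) operates against (b): a current Annual Exemption Letter is held. (h) is engaged (a current Tier 3 Waiver is held), but is displaced by (i): (i) operates against (h): assessed value is $85,000, less than the $93,000 limit. (j) would limit (i) — a current Tier A Declaration is held — but (k) sets (j) aside: (k) is triggered — the qualifying period is 20 days, below the 25 days limit. (l) is engaged (the compliance score is 81 points, below the 94 points limit), but is itself disapplied by (m): (m) operates — the baseline figure is 344, meeting the 298 threshold. (b) is therefore removed.
All of (c)'s requirements are met (the seller is a natural person; aggregate throughput is 3,170 units, below the 3,500 units limit). Turning to paragraphs (n)–(o): (n) is triggered — a current Standing Exemption Letter is held. (o), which would lift (n), is not engaged — the registered capacity is 3,350 units, short of 3,580 units. So (c) is unavailable.
Exception (d): all sales are at a certified farmers' market; a current Provisional Declaration is held — every condition holds. However, paragraph (p) must be considered: (p) operates against (d): some sales are to a restaurant for resale. (d) is therefore removed.
Exception (e) requires that the seller holds a current Category A Certificate from the Larksea Authority; but the Category A Certificate is not current, so (e) is unavailable.
None of the exceptions is available; § 71 applies in full.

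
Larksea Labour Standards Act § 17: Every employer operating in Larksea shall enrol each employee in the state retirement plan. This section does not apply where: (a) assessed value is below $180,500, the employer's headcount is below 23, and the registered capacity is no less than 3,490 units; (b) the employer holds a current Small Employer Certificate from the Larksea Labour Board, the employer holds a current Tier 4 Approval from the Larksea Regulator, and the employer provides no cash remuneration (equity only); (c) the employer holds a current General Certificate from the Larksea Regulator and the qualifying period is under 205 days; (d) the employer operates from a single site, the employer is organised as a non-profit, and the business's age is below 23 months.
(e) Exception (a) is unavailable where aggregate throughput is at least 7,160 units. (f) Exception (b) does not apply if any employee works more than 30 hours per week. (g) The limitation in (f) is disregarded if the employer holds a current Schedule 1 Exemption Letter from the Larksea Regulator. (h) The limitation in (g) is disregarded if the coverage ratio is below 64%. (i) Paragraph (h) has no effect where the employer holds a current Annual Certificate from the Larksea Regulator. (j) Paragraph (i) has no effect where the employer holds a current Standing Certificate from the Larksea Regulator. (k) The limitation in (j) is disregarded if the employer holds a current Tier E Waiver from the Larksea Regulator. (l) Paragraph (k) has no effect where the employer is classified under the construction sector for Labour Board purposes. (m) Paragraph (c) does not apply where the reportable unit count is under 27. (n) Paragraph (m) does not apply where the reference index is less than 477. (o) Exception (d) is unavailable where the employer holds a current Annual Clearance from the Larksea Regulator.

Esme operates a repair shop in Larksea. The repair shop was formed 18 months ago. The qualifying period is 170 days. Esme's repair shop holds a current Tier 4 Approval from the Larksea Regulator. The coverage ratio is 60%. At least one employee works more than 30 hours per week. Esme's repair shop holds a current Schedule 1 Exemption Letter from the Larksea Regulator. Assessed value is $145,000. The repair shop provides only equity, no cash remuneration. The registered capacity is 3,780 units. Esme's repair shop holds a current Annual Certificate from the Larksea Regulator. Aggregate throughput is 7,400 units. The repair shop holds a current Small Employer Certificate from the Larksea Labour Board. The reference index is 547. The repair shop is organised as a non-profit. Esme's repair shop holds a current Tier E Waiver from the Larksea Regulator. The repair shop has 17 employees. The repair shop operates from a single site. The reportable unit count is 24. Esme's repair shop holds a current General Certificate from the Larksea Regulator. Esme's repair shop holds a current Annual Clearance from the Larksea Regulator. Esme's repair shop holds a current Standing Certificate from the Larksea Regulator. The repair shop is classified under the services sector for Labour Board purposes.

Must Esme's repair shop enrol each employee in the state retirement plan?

No — exception (b) applies; Esme's repair shop is not required to enrol each employee in the state retirement plan.

Exception (a): assessed value is $145,000, below the $180,500 limit; the employer's headcount is 17, below the 23 limit; the registered capacity is 3,780 units, meeting the 3,490 units threshold — every condition holds. But applying paragraph (e): (e) operates — aggregate throughput is 7,400 units, meeting the 7,160 units threshold. So (a) is unavailable.
Exception (b)'s conditions are all satisfied: a current Small Employer Certificate is held; a current Tier 4 Approval is held; remuneration is equity-only. Considering the limiting provisions: (f) would limit (b) — at least one employee exceeds 30 hours/week — but (g) sets (f) aside: (g) operates — a current Schedule 1 Exemption Letter is held. (h) is engaged (the coverage ratio is 60%, below the 64% limit), but yields to (i): (i) operates against (h): a current Annual Certificate is held. (j) would limit (i) — a current Standing Certificate is held — but (k) sets (j) aside: (k) applies — a current Tier E Waiver is held. (l) does not operate here (the repair shop is classified under the services sector), so (k) stands. Exception (b) stands.
Exception (c): a current General Certificate is held; the qualifying period is 170 days, under the 205 days limit — every condition holds. However, paragraphs (m)–(n) must be considered: (m) applies — the reportable unit count is 24, under the 27 limit. (n) does not operate here (the reference index is 547, not less than 477), so (m) stands. Exception (c) does not apply.
All of (d)'s requirements are met (the employer operates from a single site; the employer is a non-profit; the business's age is 18 months, below the 23 months limit). Turning to paragraph (o): (o) operates against (d): a current Annual Clearance is held. So (d) is unavailable.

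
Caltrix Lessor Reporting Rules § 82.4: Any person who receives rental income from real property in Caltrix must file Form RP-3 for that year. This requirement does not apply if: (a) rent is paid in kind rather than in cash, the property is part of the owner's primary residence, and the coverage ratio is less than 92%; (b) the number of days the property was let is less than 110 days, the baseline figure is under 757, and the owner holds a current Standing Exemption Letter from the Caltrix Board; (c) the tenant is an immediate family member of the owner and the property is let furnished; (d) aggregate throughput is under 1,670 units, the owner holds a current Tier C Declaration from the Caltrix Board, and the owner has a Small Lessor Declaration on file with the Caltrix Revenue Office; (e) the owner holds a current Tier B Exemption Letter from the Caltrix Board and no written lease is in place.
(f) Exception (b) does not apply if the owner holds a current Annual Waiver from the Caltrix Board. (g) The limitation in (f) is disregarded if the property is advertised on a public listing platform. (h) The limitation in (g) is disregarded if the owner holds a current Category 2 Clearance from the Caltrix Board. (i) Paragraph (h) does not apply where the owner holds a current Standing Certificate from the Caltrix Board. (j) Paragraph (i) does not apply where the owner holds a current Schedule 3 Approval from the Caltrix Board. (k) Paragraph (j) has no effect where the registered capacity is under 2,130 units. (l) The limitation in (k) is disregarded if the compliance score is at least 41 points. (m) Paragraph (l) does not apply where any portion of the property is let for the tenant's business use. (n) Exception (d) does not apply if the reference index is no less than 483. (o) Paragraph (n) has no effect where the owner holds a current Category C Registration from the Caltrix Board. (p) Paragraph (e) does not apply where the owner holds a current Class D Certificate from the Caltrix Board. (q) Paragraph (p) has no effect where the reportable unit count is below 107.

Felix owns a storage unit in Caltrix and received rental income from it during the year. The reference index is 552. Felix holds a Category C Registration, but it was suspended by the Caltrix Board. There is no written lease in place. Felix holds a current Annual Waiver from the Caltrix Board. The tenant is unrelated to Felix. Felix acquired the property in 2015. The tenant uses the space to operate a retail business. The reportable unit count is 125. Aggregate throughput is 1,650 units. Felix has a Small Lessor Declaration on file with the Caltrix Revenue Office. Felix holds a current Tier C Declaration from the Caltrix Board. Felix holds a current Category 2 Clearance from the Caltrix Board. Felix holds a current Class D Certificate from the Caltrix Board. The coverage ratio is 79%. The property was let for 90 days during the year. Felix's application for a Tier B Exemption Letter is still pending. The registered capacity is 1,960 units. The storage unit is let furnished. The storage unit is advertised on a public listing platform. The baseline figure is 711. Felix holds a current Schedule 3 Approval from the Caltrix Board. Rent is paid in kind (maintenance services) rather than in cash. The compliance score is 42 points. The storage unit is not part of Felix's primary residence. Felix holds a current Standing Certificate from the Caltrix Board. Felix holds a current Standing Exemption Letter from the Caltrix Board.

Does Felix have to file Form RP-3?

No — exception (b) applies; Felix is not required to file Form RP-3.

Exception (a) fails — the storage unit is not part of the primary residence.
Exception (b): the number of days the property was let is 90 days, less than the 110 days limit; the baseline figure is 711, under the 757 limit; a current Standing Exemption Letter is held — every condition holds. Under paragraphs (f)–(m): (f) is triggered (a current Annual Waiver is held), but yields to (g): (g) operates — the property is publicly advertised. (h) would limit (g) — a current Category 2 Clearance is held — but (i) sets (h) aside: (i) operates against (h): a current Standing Certificate is held. (j) operates (a current Schedule 3 Approval is held), but is overridden by (k): (k) is triggered — the registered capacity is 1,960 units, under the 2,130 units limit. (l) would limit (k) — the compliance score is 42 points, meeting the 41 points threshold — but (m) sets (l) aside: (m) operates against (l): the space is let for business use. Exception (b) stands.
Exception (c) fails — the tenant is unrelated to the owner.
Exception (d)'s conditions are all satisfied: aggregate throughput is 1,650 units, under the 1,670 units limit; a current Tier C Declaration is held; a Small Lessor Declaration is on file. But applying paragraphs (n)–(o): (n) operates against (d): the reference index is 552, meeting the 483 threshold. (o) is not engaged (the Category C Registration is not current), so (n) stands. (d) is therefore removed.
Exception (e) does not apply: no current Tier B Exemption Letter is held.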